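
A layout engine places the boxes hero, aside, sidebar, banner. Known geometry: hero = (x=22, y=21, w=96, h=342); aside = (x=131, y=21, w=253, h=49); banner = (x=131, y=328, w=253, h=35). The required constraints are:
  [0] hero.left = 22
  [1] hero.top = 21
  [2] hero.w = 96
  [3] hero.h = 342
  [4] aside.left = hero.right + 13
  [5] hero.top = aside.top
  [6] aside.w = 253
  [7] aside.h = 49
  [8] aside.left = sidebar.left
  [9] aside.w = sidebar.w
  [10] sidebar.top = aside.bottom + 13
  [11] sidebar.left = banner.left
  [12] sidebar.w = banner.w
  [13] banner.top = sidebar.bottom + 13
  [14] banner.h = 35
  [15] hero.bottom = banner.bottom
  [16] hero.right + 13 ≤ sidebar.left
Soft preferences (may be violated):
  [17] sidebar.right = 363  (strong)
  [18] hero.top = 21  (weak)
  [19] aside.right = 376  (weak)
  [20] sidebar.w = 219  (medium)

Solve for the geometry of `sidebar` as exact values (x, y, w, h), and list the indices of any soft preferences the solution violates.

1. sidebar.x = 131  [aside.left = sidebar.left]
2. sidebar.w = 253  [aside.w = sidebar.w]
3. sidebar.y = 83  [sidebar.top = aside.bottom + 13]
4. sidebar.h = 232  [banner.top = sidebar.bottom + 13]

sidebar = (x=131, y=83, w=253, h=232)
violated soft preferences: 17, 19, 20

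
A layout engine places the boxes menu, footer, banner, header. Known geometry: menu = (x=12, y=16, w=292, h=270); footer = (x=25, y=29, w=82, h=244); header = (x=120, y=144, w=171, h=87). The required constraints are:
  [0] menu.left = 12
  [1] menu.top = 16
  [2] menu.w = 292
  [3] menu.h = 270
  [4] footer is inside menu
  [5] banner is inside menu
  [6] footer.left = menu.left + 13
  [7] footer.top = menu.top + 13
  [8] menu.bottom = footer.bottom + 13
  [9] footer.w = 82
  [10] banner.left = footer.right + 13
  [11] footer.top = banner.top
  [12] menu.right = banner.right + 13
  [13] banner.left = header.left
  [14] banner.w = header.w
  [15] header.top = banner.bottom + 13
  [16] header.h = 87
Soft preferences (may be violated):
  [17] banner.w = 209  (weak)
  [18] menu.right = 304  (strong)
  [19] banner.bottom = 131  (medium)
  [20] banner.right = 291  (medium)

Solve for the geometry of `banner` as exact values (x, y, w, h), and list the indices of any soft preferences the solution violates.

1. banner.x = 120  [banner.left = footer.right + 13]
2. banner.y = 29  [footer.top = banner.top]
3. banner.w = 171  [menu.right = banner.right + 13]
4. banner.h = 102  [header.top = banner.bottom + 13]

banner = (x=120, y=29, w=171, h=102)
violated soft preferences: 17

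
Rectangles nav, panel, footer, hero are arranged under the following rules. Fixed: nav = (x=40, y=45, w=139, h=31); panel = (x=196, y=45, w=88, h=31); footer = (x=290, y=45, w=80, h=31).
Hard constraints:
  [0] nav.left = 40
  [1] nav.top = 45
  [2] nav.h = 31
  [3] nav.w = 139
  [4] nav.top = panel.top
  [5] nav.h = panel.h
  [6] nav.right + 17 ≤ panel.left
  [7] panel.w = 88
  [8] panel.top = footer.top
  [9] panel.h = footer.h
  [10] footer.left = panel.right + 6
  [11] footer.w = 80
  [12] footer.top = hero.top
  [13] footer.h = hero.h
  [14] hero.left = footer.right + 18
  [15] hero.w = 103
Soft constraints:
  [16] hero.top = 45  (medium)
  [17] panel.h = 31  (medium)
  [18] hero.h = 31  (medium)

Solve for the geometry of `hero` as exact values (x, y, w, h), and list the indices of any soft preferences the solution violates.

1. hero.y = 45  [footer.top = hero.top]
2. hero.h = 31  [footer.h = hero.h]
3. hero.x = 388  [hero.left = footer.right + 18]
4. hero.w = 103  [hero.w = 103]

hero = (x=388, y=45, w=103, h=31)
violated soft preferences: none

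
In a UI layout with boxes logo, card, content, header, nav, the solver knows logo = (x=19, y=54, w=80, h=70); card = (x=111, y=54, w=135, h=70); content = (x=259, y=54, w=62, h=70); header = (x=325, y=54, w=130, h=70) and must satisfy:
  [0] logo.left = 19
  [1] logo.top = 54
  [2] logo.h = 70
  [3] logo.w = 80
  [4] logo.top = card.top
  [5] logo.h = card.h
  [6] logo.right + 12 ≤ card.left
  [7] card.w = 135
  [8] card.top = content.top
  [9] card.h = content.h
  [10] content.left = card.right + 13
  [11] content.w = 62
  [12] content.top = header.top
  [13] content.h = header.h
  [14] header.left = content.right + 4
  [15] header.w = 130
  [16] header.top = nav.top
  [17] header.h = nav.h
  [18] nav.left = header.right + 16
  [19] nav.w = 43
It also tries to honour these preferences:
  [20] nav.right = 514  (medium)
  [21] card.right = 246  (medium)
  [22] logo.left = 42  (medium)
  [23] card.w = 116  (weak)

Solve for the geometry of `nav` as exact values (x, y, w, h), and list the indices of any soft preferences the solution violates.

1. nav.y = 54  [header.top = nav.top]
2. nav.h = 70  [header.h = nav.h]
3. nav.x = 471  [nav.left = header.right + 16]
4. nav.w = 43  [nav.w = 43]

nav = (x=471, y=54, w=43, h=70)
violated soft preferences: 22, 23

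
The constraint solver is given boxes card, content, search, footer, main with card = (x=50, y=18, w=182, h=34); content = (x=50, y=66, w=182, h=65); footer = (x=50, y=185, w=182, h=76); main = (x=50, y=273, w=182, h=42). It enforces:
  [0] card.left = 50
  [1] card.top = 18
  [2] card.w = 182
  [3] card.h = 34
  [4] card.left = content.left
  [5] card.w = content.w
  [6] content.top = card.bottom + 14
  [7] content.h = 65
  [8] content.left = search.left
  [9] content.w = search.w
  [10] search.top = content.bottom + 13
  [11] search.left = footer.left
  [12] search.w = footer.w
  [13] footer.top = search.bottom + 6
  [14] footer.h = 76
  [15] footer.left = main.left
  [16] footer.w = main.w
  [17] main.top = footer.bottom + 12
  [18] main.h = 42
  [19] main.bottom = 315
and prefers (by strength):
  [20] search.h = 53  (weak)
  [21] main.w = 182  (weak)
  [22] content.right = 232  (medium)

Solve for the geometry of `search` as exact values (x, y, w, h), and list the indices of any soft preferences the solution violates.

search = (x=50, y=144, w=182, h=35)
violated soft preferences: 20

1. search.x = 50  [content.left = search.left]
2. search.w = 182  [content.w = search.w]
3. search.y = 144  [search.top = content.bottom + 13]
4. search.h = 35  [footer.top = search.bottom + 6]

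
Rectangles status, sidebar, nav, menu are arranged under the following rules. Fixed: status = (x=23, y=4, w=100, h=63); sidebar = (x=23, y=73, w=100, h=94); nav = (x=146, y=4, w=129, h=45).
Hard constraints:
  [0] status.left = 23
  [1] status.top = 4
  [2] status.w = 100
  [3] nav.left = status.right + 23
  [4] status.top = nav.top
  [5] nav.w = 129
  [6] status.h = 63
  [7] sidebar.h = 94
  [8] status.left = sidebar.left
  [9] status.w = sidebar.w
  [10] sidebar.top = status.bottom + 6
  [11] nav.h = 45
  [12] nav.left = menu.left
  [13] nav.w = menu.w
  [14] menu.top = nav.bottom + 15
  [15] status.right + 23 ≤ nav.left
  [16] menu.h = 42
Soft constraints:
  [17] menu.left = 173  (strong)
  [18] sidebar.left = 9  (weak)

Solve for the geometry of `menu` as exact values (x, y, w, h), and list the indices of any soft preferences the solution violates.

menu = (x=146, y=64, w=129, h=42)
violated soft preferences: 17, 18

1. menu.x = 146  [nav.left = menu.left]
2. menu.w = 129  [nav.w = menu.w]
3. menu.y = 64  [menu.top = nav.bottom + 15]
4. menu.h = 42  [menu.h = 42]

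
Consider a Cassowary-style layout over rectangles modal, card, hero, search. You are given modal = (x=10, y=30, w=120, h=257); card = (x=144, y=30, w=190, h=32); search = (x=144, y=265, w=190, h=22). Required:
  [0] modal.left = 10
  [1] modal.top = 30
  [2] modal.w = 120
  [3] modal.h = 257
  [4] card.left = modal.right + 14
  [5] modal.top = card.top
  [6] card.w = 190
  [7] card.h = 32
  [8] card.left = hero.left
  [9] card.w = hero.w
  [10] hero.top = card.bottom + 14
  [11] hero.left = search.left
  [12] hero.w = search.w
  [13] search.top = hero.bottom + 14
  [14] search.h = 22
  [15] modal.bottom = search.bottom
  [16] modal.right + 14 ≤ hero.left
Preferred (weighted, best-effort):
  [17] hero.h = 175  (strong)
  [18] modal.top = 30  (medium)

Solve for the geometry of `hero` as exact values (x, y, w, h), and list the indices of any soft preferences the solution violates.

1. hero.x = 144  [card.left = hero.left]
2. hero.w = 190  [card.w = hero.w]
3. hero.y = 76  [hero.top = card.bottom + 14]
4. hero.h = 175  [search.top = hero.bottom + 14]

hero = (x=144, y=76, w=190, h=175)
violated soft preferences: none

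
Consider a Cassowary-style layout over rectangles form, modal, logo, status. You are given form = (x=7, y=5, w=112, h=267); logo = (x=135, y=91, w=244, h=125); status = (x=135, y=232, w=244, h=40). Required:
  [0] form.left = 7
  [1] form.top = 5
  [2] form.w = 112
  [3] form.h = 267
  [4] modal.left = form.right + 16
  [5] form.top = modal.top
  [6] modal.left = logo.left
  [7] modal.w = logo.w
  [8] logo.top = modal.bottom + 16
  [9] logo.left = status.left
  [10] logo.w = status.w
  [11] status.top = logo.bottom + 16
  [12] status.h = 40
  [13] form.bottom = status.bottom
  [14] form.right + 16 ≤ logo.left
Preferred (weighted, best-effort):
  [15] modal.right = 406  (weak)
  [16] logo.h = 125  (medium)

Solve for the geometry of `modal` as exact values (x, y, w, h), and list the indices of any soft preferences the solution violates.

modal = (x=135, y=5, w=244, h=70)
violated soft preferences: 15

1. modal.x = 135  [modal.left = form.right + 16]
2. modal.y = 5  [form.top = modal.top]
3. modal.w = 244  [modal.w = logo.w]
4. modal.h = 70  [logo.top = modal.bottom + 16]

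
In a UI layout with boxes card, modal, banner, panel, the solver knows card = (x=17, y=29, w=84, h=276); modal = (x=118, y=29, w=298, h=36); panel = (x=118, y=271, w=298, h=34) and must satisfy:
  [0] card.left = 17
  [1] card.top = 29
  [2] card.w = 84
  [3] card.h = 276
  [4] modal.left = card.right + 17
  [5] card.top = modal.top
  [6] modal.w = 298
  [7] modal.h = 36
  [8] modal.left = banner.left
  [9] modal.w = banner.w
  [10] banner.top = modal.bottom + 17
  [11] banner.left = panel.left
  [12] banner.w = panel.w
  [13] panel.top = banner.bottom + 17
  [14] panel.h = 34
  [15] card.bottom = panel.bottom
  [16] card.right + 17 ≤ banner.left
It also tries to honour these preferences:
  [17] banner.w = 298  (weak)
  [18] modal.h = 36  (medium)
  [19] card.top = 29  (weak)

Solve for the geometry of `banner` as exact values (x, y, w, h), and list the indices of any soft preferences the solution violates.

banner = (x=118, y=82, w=298, h=172)
violated soft preferences: none

1. banner.x = 118  [modal.left = banner.left]
2. banner.w = 298  [modal.w = banner.w]
3. banner.y = 82  [banner.top = modal.bottom + 17]
4. banner.h = 172  [panel.top = banner.bottom + 17]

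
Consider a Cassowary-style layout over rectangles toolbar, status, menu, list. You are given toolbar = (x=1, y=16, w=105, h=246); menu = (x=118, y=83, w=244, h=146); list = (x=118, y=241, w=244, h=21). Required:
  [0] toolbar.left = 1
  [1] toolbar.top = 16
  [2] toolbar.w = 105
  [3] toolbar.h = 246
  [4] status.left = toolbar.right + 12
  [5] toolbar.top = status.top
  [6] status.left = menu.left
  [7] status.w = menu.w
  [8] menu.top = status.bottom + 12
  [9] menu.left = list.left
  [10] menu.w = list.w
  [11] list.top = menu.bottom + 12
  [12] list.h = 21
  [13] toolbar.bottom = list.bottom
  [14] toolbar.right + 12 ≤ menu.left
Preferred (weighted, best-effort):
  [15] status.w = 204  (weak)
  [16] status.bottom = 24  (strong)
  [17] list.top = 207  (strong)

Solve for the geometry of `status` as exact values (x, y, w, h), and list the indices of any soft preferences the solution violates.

1. status.x = 118  [status.left = toolbar.right + 12]
2. status.y = 16  [toolbar.top = status.top]
3. status.w = 244  [status.w = menu.w]
4. status.h = 55  [menu.top = status.bottom + 12]

status = (x=118, y=16, w=244, h=55)
violated soft preferences: 15, 16, 17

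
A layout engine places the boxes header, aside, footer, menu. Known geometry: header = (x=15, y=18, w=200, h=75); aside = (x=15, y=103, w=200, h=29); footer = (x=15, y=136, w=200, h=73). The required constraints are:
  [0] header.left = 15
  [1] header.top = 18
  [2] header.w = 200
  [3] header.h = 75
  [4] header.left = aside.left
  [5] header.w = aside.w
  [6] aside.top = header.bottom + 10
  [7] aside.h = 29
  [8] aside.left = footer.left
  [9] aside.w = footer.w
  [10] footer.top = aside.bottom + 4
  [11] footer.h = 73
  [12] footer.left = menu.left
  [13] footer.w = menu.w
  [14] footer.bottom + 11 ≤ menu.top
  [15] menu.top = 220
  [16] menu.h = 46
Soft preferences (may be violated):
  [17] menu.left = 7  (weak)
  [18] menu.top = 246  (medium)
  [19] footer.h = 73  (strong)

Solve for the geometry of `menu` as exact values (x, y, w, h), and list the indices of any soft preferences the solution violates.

menu = (x=15, y=220, w=200, h=46)
violated soft preferences: 17, 18

1. menu.x = 15  [footer.left = menu.left]
2. menu.w = 200  [footer.w = menu.w]
3. menu.y = 220  [menu.top = 220]
4. menu.h = 46  [menu.h = 46]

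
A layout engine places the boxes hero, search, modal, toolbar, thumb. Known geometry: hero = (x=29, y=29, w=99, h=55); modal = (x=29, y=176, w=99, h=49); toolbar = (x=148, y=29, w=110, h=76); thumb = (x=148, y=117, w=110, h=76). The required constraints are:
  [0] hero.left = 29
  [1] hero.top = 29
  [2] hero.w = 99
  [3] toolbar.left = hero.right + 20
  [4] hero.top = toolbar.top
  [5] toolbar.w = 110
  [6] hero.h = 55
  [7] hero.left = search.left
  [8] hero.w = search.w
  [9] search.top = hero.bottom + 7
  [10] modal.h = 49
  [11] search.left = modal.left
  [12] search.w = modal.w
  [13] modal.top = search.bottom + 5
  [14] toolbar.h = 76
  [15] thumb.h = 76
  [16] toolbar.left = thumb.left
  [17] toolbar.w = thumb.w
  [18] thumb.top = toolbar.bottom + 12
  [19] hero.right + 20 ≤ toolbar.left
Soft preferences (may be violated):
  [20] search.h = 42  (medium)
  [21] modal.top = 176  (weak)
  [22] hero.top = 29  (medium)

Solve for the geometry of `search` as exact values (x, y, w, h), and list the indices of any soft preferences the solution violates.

1. search.x = 29  [hero.left = search.left]
2. search.w = 99  [hero.w = search.w]
3. search.y = 91  [search.top = hero.bottom + 7]
4. search.h = 80  [modal.top = search.bottom + 5]

search = (x=29, y=91, w=99, h=80)
violated soft preferences: 20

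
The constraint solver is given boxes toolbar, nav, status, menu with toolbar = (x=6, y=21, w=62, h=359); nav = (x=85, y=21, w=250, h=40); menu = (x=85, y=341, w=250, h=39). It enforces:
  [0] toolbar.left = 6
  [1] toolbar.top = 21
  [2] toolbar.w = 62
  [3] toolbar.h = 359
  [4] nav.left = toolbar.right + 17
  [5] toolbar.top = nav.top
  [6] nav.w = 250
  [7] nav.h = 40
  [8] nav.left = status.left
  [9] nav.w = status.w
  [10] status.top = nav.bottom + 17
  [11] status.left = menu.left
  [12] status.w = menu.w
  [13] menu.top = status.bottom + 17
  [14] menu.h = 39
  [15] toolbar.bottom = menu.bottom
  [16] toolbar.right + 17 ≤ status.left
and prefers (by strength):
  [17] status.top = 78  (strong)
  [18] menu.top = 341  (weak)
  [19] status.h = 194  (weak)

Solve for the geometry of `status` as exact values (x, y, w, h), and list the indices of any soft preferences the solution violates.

status = (x=85, y=78, w=250, h=246)
violated soft preferences: 19

1. status.x = 85  [nav.left = status.left]
2. status.w = 250  [nav.w = status.w]
3. status.y = 78  [status.top = nav.bottom + 17]
4. status.h = 246  [menu.top = status.bottom + 17]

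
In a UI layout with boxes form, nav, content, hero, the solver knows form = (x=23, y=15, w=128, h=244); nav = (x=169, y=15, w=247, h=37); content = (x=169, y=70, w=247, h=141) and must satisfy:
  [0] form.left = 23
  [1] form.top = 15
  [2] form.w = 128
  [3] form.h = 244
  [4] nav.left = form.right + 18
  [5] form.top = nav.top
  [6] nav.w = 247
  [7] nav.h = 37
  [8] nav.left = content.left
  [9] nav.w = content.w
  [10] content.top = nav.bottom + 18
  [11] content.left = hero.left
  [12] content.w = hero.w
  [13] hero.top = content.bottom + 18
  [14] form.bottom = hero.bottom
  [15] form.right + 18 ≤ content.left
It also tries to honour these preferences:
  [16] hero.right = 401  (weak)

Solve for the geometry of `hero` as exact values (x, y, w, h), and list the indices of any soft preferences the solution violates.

hero = (x=169, y=229, w=247, h=30)
violated soft preferences: 16

1. hero.x = 169  [content.left = hero.left]
2. hero.w = 247  [content.w = hero.w]
3. hero.y = 229  [hero.top = content.bottom + 18]
4. hero.h = 30  [form.bottom = hero.bottom]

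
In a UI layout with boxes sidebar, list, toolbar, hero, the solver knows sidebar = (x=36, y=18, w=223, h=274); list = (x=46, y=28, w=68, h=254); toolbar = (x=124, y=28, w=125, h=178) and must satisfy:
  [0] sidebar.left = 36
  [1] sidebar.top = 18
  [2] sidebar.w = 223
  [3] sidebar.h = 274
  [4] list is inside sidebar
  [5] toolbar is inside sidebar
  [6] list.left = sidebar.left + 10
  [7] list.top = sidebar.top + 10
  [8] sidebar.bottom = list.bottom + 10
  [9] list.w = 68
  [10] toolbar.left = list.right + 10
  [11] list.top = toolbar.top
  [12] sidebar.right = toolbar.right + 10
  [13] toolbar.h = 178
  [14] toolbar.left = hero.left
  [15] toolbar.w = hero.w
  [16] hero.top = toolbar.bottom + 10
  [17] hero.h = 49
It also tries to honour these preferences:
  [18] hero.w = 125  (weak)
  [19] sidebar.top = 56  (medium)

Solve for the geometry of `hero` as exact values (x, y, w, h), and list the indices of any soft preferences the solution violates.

hero = (x=124, y=216, w=125, h=49)
violated soft preferences: 19

1. hero.x = 124  [toolbar.left = hero.left]
2. hero.w = 125  [toolbar.w = hero.w]
3. hero.y = 216  [hero.top = toolbar.bottom + 10]
4. hero.h = 49  [hero.h = 49]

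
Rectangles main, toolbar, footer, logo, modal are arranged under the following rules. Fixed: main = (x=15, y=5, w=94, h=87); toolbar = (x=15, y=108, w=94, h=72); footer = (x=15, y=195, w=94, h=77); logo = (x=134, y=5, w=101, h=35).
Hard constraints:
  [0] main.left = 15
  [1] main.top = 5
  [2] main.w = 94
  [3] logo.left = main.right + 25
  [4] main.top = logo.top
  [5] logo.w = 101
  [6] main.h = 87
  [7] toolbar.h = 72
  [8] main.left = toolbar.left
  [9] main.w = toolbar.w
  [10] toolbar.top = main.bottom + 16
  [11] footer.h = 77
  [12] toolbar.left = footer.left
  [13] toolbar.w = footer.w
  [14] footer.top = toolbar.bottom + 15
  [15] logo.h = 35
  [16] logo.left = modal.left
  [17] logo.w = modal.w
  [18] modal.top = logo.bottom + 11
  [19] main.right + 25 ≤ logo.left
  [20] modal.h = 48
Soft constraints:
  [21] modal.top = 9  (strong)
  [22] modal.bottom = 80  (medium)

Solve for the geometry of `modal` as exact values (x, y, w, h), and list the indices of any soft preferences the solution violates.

1. modal.x = 134  [logo.left = modal.left]
2. modal.w = 101  [logo.w = modal.w]
3. modal.y = 51  [modal.top = logo.bottom + 11]
4. modal.h = 48  [modal.h = 48]

modal = (x=134, y=51, w=101, h=48)
violated soft preferences: 21, 22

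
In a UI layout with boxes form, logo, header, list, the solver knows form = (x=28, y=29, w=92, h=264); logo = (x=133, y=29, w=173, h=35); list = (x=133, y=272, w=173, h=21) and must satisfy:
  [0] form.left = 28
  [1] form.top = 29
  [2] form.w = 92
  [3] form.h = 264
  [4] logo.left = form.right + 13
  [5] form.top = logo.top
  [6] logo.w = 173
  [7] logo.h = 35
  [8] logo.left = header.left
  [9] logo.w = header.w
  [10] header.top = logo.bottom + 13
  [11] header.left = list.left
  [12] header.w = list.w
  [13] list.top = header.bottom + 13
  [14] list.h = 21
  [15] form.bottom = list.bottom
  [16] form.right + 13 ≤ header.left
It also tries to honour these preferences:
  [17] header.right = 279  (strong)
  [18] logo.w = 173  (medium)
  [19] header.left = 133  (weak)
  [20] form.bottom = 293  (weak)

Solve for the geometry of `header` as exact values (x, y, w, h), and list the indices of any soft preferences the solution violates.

1. header.x = 133  [logo.left = header.left]
2. header.w = 173  [logo.w = header.w]
3. header.y = 77  [header.top = logo.bottom + 13]
4. header.h = 182  [list.top = header.bottom + 13]

header = (x=133, y=77, w=173, h=182)
violated soft preferences: 17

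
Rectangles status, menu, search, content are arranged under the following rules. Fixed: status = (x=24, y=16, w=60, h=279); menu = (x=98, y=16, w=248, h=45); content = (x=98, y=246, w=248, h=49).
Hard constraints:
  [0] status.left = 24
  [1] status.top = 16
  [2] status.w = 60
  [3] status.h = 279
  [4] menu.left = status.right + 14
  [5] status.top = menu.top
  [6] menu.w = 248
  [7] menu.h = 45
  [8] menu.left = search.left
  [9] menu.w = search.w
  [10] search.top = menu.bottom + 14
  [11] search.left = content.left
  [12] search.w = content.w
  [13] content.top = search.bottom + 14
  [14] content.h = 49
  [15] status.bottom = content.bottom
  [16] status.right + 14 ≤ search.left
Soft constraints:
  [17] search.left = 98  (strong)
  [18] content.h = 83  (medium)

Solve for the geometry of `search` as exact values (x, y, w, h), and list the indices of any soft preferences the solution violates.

search = (x=98, y=75, w=248, h=157)
violated soft preferences: 18

1. search.x = 98  [menu.left = search.left]
2. search.w = 248  [menu.w = search.w]
3. search.y = 75  [search.top = menu.bottom + 14]
4. search.h = 157  [content.top = search.bottom + 14]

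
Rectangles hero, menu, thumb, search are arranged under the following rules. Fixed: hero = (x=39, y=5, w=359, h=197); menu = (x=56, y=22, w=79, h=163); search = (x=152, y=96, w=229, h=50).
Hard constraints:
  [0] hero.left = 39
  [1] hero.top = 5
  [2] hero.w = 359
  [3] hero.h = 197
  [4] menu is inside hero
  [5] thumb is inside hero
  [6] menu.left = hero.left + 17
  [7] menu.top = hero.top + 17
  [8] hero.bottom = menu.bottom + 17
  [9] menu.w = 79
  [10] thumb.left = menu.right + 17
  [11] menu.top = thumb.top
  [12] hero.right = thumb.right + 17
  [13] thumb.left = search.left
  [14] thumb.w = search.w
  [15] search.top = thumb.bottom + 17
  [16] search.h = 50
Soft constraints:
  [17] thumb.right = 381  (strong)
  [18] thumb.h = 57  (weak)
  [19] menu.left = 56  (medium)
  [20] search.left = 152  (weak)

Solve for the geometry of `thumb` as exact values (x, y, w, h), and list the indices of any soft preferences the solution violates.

thumb = (x=152, y=22, w=229, h=57)
violated soft preferences: none

1. thumb.x = 152  [thumb.left = menu.right + 17]
2. thumb.y = 22  [menu.top = thumb.top]
3. thumb.w = 229  [hero.right = thumb.right + 17]
4. thumb.h = 57  [search.top = thumb.bottom + 17]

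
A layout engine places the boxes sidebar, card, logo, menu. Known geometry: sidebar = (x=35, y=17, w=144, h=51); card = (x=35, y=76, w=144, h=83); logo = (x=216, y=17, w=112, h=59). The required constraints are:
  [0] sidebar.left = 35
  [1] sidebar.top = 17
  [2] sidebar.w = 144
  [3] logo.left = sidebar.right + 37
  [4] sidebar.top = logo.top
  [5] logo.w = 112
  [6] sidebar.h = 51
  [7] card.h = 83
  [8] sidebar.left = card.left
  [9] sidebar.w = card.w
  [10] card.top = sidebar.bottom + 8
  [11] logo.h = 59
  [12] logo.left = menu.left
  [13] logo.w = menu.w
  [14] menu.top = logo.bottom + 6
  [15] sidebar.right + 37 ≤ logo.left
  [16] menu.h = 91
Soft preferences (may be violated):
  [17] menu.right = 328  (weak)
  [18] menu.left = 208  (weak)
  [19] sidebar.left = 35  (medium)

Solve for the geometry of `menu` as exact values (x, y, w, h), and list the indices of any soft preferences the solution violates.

menu = (x=216, y=82, w=112, h=91)
violated soft preferences: 18

1. menu.x = 216  [logo.left = menu.left]
2. menu.w = 112  [logo.w = menu.w]
3. menu.y = 82  [menu.top = logo.bottom + 6]
4. menu.h = 91  [menu.h = 91]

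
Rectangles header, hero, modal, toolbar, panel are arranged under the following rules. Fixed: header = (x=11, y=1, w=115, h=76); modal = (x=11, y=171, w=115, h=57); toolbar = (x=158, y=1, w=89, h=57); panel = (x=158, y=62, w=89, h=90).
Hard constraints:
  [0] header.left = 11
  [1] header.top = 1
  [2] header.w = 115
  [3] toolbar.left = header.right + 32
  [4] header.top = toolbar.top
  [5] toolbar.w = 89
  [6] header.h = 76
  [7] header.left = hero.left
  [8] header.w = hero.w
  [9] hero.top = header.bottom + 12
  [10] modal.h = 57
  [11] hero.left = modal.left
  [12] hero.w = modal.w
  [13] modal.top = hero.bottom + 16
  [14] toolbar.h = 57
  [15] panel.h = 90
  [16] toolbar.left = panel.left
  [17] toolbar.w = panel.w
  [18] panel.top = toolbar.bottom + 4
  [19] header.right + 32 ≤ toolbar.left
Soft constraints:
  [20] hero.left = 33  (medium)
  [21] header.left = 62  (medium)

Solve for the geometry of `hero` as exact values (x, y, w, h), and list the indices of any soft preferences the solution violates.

1. hero.x = 11  [header.left = hero.left]
2. hero.w = 115  [header.w = hero.w]
3. hero.y = 89  [hero.top = header.bottom + 12]
4. hero.h = 66  [modal.top = hero.bottom + 16]

hero = (x=11, y=89, w=115, h=66)
violated soft preferences: 20, 21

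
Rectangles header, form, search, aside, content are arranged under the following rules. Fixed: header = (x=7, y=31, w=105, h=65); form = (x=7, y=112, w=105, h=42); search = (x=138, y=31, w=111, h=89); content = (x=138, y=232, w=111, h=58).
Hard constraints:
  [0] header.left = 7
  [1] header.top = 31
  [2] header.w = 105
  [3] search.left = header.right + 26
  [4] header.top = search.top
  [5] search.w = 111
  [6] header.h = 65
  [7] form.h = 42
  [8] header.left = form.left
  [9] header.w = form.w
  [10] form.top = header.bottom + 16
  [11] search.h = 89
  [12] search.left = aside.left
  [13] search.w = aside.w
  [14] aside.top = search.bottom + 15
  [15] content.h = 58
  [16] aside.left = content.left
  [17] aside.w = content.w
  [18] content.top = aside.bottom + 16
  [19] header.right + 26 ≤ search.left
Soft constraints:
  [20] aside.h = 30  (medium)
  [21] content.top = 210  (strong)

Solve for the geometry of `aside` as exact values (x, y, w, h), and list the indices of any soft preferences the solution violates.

aside = (x=138, y=135, w=111, h=81)
violated soft preferences: 20, 21

1. aside.x = 138  [search.left = aside.left]
2. aside.w = 111  [search.w = aside.w]
3. aside.y = 135  [aside.top = search.bottom + 15]
4. aside.h = 81  [content.top = aside.bottom + 16]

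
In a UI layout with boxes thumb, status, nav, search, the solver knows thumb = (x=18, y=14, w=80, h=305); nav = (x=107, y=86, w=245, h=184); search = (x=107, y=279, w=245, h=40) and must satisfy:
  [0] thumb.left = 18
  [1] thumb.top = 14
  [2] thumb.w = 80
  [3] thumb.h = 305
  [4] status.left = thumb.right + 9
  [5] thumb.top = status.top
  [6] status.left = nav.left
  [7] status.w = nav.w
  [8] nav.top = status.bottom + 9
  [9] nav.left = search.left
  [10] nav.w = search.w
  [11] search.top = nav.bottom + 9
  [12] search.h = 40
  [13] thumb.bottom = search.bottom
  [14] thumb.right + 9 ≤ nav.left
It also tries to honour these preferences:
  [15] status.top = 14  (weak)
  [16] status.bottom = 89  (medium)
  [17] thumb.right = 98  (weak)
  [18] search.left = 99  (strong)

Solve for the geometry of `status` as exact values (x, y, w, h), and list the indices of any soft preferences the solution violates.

1. status.x = 107  [status.left = thumb.right + 9]
2. status.y = 14  [thumb.top = status.top]
3. status.w = 245  [status.w = nav.w]
4. status.h = 63  [nav.top = status.bottom + 9]

status = (x=107, y=14, w=245, h=63)
violated soft preferences: 16, 18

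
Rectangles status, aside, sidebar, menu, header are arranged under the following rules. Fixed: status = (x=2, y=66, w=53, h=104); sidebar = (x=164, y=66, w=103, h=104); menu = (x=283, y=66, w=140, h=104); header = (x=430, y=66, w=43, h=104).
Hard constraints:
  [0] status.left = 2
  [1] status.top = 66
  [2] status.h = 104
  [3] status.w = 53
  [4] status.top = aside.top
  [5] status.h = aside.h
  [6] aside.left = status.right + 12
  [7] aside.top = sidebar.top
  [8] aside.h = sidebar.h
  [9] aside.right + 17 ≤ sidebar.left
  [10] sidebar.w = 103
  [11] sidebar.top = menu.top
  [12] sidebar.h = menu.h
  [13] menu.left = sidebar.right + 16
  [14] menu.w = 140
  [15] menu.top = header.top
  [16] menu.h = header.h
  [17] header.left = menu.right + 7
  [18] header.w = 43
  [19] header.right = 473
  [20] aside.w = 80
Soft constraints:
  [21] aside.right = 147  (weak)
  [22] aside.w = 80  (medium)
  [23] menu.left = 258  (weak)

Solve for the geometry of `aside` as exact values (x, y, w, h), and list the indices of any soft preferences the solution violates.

aside = (x=67, y=66, w=80, h=104)
violated soft preferences: 23

1. aside.y = 66  [status.top = aside.top]
2. aside.h = 104  [status.h = aside.h]
3. aside.x = 67  [aside.left = status.right + 12]
4. aside.w = 80  [aside.w = 80]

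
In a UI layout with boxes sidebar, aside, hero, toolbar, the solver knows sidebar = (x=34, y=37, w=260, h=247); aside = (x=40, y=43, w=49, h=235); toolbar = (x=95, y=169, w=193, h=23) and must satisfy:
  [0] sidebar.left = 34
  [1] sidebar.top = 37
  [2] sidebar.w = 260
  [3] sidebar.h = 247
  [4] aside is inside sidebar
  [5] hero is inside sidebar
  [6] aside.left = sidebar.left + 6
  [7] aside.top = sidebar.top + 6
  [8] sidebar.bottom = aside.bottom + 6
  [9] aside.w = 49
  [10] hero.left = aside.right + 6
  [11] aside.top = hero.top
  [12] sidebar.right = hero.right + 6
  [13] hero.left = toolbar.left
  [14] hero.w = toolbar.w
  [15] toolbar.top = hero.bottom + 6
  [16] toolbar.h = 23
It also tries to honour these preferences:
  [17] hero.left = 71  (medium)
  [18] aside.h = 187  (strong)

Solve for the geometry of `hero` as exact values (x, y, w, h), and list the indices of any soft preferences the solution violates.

hero = (x=95, y=43, w=193, h=120)
violated soft preferences: 17, 18

1. hero.x = 95  [hero.left = aside.right + 6]
2. hero.y = 43  [aside.top = hero.top]
3. hero.w = 193  [sidebar.right = hero.right + 6]
4. hero.h = 120  [toolbar.top = hero.bottom + 6]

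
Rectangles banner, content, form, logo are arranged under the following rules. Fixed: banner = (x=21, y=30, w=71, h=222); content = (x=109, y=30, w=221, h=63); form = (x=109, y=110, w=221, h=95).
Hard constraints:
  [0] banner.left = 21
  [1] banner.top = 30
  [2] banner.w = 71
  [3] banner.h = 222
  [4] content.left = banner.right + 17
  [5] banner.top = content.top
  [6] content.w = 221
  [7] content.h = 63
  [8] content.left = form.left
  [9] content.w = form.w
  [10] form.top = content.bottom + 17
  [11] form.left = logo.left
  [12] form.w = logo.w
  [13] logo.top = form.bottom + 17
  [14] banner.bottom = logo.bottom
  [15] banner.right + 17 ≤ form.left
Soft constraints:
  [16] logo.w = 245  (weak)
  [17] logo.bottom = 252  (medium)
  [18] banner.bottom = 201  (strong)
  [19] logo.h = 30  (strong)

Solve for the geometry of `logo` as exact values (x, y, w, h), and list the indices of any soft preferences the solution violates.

1. logo.x = 109  [form.left = logo.left]
2. logo.w = 221  [form.w = logo.w]
3. logo.y = 222  [logo.top = form.bottom + 17]
4. logo.h = 30  [banner.bottom = logo.bottom]

logo = (x=109, y=222, w=221, h=30)
violated soft preferences: 16, 18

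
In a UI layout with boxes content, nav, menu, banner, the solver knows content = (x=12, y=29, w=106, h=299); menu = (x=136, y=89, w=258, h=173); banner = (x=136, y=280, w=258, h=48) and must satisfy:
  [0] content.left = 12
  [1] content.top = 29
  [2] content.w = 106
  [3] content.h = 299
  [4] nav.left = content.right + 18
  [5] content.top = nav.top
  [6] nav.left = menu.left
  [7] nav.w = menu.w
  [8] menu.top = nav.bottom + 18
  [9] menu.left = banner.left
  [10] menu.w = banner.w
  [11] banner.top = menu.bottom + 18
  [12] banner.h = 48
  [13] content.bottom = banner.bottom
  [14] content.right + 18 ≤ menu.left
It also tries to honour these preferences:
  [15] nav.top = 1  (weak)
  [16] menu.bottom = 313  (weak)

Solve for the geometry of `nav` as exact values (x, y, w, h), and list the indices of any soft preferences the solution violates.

nav = (x=136, y=29, w=258, h=42)
violated soft preferences: 15, 16

1. nav.x = 136  [nav.left = content.right + 18]
2. nav.y = 29  [content.top = nav.top]
3. nav.w = 258  [nav.w = menu.w]
4. nav.h = 42  [menu.top = nav.bottom + 18]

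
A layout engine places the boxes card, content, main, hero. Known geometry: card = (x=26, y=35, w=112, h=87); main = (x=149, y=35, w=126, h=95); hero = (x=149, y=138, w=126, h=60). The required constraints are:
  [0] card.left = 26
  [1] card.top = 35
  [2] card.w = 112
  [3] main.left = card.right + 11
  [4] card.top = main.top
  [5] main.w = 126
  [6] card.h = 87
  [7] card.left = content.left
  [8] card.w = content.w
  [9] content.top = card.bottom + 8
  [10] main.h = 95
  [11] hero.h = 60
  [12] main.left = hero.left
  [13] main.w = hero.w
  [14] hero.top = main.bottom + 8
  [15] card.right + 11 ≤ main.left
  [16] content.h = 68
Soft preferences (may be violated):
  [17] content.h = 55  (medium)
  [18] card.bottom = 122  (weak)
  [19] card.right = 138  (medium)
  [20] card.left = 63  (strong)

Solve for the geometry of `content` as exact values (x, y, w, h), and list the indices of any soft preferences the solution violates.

content = (x=26, y=130, w=112, h=68)
violated soft preferences: 17, 20

1. content.x = 26  [card.left = content.left]
2. content.w = 112  [card.w = content.w]
3. content.y = 130  [content.top = card.bottom + 8]
4. content.h = 68  [content.h = 68]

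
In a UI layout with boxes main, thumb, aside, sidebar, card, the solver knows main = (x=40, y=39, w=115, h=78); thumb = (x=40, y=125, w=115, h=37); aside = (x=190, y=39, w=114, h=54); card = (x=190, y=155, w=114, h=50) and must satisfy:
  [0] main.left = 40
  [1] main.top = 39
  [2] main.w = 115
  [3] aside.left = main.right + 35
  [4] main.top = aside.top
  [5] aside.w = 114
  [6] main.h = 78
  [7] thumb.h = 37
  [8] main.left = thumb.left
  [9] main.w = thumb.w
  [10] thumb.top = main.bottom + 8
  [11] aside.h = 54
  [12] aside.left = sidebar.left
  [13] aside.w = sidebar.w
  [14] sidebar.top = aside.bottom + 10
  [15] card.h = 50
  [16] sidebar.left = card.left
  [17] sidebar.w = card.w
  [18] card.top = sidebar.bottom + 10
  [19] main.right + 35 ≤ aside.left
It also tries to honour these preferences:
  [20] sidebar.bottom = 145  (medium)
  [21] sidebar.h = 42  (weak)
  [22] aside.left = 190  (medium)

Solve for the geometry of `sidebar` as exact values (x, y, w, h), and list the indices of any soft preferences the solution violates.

sidebar = (x=190, y=103, w=114, h=42)
violated soft preferences: none

1. sidebar.x = 190  [aside.left = sidebar.left]
2. sidebar.w = 114  [aside.w = sidebar.w]
3. sidebar.y = 103  [sidebar.top = aside.bottom + 10]
4. sidebar.h = 42  [card.top = sidebar.bottom + 10]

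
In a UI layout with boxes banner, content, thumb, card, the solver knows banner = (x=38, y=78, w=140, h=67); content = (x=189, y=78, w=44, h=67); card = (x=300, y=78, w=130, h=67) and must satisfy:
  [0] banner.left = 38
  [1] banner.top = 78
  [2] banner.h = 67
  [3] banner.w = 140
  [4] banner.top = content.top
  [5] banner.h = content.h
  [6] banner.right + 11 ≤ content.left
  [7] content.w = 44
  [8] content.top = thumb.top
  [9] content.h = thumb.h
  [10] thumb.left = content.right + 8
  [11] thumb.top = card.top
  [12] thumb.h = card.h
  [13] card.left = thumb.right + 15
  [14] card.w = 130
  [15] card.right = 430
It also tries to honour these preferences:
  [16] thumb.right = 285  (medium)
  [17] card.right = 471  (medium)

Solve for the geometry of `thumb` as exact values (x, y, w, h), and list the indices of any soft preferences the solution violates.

1. thumb.y = 78  [content.top = thumb.top]
2. thumb.h = 67  [content.h = thumb.h]
3. thumb.x = 241  [thumb.left = content.right + 8]
4. thumb.w = 44  [card.left = thumb.right + 15]

thumb = (x=241, y=78, w=44, h=67)
violated soft preferences: 17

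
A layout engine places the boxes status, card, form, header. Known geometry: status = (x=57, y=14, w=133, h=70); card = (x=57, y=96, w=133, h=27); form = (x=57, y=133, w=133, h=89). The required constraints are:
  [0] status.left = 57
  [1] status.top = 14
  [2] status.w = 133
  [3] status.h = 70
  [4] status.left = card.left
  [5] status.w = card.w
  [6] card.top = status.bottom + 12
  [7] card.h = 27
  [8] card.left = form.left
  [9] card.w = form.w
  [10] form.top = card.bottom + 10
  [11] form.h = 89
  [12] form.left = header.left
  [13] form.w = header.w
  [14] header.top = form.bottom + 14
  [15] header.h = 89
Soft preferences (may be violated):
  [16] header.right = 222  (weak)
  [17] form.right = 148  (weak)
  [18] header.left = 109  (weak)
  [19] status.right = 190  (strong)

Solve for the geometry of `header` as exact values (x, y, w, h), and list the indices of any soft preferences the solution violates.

header = (x=57, y=236, w=133, h=89)
violated soft preferences: 16, 17, 18

1. header.x = 57  [form.left = header.left]
2. header.w = 133  [form.w = header.w]
3. header.y = 236  [header.top = form.bottom + 14]
4. header.h = 89  [header.h = 89]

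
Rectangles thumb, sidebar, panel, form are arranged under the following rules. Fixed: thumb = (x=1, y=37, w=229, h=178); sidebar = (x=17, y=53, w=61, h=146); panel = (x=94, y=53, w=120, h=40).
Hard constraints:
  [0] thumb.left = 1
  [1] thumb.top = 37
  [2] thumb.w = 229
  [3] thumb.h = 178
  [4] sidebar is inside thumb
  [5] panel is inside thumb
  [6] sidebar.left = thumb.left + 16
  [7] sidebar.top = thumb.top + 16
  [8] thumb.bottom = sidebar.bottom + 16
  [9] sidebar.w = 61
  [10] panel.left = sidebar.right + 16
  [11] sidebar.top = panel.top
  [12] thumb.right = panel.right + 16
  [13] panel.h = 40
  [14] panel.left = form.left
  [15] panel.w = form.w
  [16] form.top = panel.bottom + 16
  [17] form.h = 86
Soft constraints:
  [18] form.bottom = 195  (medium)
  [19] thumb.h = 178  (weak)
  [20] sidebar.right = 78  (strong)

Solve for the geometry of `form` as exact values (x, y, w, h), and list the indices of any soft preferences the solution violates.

form = (x=94, y=109, w=120, h=86)
violated soft preferences: none

1. form.x = 94  [panel.left = form.left]
2. form.w = 120  [panel.w = form.w]
3. form.y = 109  [form.top = panel.bottom + 16]
4. form.h = 86  [form.h = 86]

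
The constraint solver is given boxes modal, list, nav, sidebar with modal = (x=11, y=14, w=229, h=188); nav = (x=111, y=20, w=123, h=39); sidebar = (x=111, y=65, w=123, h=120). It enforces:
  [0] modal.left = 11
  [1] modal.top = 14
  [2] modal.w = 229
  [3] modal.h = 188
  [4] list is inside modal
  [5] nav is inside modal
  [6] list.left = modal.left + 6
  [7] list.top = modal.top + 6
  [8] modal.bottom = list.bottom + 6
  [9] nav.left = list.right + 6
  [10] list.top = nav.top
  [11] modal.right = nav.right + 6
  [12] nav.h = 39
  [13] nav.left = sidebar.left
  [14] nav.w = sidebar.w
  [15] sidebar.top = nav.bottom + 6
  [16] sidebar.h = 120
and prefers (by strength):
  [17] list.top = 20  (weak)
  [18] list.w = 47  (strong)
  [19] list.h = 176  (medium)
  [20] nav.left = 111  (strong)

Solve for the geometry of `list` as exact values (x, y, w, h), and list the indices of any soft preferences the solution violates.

list = (x=17, y=20, w=88, h=176)
violated soft preferences: 18

1. list.x = 17  [list.left = modal.left + 6]
2. list.y = 20  [list.top = modal.top + 6]
3. list.h = 176  [modal.bottom = list.bottom + 6]
4. list.w = 88  [nav.left = list.right + 6]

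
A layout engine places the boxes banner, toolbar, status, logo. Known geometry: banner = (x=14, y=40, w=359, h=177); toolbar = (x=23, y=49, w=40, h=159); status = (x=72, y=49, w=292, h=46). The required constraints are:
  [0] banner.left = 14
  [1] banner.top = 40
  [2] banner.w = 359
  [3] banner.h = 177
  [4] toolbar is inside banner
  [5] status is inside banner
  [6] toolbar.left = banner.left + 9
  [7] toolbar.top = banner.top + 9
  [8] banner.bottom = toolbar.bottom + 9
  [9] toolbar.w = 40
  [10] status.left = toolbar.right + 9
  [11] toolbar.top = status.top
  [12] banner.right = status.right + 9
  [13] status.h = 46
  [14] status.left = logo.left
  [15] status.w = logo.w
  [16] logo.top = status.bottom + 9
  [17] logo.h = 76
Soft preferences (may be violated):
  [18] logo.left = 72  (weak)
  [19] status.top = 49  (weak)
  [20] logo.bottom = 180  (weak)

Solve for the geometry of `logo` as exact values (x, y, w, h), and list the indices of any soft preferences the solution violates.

1. logo.x = 72  [status.left = logo.left]
2. logo.w = 292  [status.w = logo.w]
3. logo.y = 104  [logo.top = status.bottom + 9]
4. logo.h = 76  [logo.h = 76]

logo = (x=72, y=104, w=292, h=76)
violated soft preferences: none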